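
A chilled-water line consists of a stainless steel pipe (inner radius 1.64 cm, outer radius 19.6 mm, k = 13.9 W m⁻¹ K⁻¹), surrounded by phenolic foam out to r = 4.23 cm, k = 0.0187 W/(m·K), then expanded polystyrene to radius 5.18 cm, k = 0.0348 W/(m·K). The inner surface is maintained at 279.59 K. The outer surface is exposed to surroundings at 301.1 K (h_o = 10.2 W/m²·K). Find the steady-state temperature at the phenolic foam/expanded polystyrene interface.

T = 297.7 K

Treat each layer as a resistance in series:
  R'_stainless steel = ln(0.0196/0.0164)/(2πk) = 0.1782/(2π·13.9) = 0.002041 m·K/W
  R'_phenolic foam = ln(0.0423/0.0196)/(2πk) = 0.7693/(2π·0.0187) = 6.547 m·K/W
  R'_expanded polystyrene = ln(0.0518/0.0423)/(2πk) = 0.2026/(2π·0.0348) = 0.9266 m·K/W
  R'_conv,out = 1/(2πr h) = 1/(2π·0.0518·10.2) = 0.3012 m·K/W
ΣR = 0.002041 + 6.547 + 0.9266 + 0.3012 = 7.777 m·K/W
Q' = ΔT/ΣR = (279.59 K − 301.1 K)/7.777 = -2.766 W/m
From the inner boundary to the phenolic foam/expanded polystyrene interface, ΣR_partial = 6.549 m·K/W.
T_interface = T_in − Q'·ΣR_partial = 279.59 K − (-2.766)(6.549) = 297.7 K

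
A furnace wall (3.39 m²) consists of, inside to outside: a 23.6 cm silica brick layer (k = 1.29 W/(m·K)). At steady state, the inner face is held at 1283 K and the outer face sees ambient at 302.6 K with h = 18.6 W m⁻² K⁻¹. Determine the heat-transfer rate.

Q = 14.0 kW

Treat each layer as a resistance in series:
  R_silica brick = L/(kA) = 0.236/(1.29·3.39) = 0.05397 K/W
  R_conv,out = 1/(hA) = 1/(18.6·3.39) = 0.01586 K/W
ΣR = 0.05397 + 0.01586 = 0.06983 K/W
Q = ΔT/ΣR = (1283 K − 302.6 K)/0.06983 = 14000 W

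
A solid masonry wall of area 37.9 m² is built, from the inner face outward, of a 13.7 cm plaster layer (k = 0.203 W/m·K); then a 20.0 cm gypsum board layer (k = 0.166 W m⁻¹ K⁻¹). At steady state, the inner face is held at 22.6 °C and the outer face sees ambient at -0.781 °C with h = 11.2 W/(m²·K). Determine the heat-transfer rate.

Resistance network (inner→outer):
  R_plaster = L/(kA) = 0.137/(0.203·37.9) = 0.01781 K/W
  R_gypsum board = L/(kA) = 0.200/(0.166·37.9) = 0.03179 K/W
  R_conv,out = 1/(hA) = 1/(11.2·37.9) = 0.002356 K/W
ΣR = 0.01781 + 0.03179 + 0.002356 = 0.05196 K/W
Q = ΔT/ΣR = (22.6 °C − -0.781 °C)/0.05196 = 450 W

Q = 450 W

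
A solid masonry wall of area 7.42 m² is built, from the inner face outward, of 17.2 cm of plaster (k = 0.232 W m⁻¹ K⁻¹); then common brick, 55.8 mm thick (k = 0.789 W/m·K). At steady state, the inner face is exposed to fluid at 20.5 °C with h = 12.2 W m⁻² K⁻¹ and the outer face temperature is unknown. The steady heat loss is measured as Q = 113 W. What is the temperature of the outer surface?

T_out = 6.88 °C

Sum the resistances:
  R_conv,in = 1/(hA) = 1/(12.2·7.42) = 0.01105 K/W
  R_plaster = L/(kA) = 0.172/(0.232·7.42) = 0.09992 K/W
  R_common brick = L/(kA) = 0.0558/(0.789·7.42) = 0.009531 K/W
ΣR = 0.1205 K/W
ΔT = Q·ΣR = 113 × 0.1205 = 13.62 K
Heat flows outward, so T_out = T_in − ΔT = 20.5 − 13.62 = 6.88 °C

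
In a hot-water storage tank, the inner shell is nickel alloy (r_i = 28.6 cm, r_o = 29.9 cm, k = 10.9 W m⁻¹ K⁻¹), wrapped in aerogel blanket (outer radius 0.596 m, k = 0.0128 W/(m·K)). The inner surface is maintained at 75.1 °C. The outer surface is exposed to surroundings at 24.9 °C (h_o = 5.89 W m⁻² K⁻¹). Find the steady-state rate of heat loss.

Treat each layer as a resistance in series:
  R_nickel alloy = (1/0.286 − 1/0.299)/(4πk) = 0.1520/(4π·10.9) = 0.001110 K/W
  R_aerogel blanket = (1/0.299 − 1/0.596)/(4πk) = 1.667/(4π·0.0128) = 10.36 K/W
  R_conv,out = 1/(4πr²h) = 1/(4π·0.596²·5.89) = 0.03803 K/W
ΣR = 0.001110 + 10.36 + 0.03803 = 10.40 K/W
Q = ΔT/ΣR = (75.1 °C − 24.9 °C)/10.40 = 4.83 W

Q = 4.83 W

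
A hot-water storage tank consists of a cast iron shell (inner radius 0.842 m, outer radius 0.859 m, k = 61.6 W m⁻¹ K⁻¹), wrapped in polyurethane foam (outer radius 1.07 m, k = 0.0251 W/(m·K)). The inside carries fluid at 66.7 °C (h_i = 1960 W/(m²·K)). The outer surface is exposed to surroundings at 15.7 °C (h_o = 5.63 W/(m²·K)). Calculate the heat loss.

Series thermal resistances, inner to outer:
  R_conv,in = 1/(4πr²h) = 1/(4π·0.842²·1960) = 5.727×10^-5 K/W
  R_cast iron = (1/0.842 − 1/0.859)/(4πk) = 0.02350/(4π·61.6) = 3.036×10^-5 K/W
  R_polyurethane foam = (1/0.859 − 1/1.07)/(4πk) = 0.2296/(4π·0.0251) = 0.7278 K/W
  R_conv,out = 1/(4πr²h) = 1/(4π·1.07²·5.63) = 0.01235 K/W
ΣR = 5.727×10^-5 + 3.036×10^-5 + 0.7278 + 0.01235 = 0.7402 K/W
Q = ΔT/ΣR = (66.7 °C − 15.7 °C)/0.7402 = 68.9 W

Q = 68.9 W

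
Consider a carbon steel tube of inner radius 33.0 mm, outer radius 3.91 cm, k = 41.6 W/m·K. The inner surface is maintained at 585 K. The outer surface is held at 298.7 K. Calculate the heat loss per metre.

Q' = 2πk·ΔT/ln(r₂/r₁) = 2π × 41.6 × 286.3 / ln(0.0391/0.0330) = 4.41×10^5 W/m

Q' = 441 kW/m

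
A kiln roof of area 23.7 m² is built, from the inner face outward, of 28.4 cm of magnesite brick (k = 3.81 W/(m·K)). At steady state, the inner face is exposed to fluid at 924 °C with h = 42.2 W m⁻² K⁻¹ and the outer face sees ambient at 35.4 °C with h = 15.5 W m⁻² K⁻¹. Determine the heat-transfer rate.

Q = 129 kW

Series thermal resistances, inner to outer:
  R_conv,in = 1/(hA) = 1/(42.2·23.7) = 9.999×10^-4 K/W
  R_magnesite brick = L/(kA) = 0.284/(3.81·23.7) = 0.003145 K/W
  R_conv,out = 1/(hA) = 1/(15.5·23.7) = 0.002722 K/W
ΣR = 9.999×10^-4 + 0.003145 + 0.002722 = 0.006867 K/W
Q = ΔT/ΣR = (924 °C − 35.4 °C)/0.006867 = 1.29×10^5 W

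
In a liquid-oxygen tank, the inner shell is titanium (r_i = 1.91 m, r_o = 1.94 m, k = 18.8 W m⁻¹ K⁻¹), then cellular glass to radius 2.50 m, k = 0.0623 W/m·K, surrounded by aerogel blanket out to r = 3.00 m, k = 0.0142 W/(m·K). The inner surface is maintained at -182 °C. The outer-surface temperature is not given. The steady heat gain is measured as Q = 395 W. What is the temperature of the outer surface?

Sum the resistances:
  R_titanium = (1/1.91 − 1/1.94)/(4πk) = 0.008096/(4π·18.8) = 3.427×10^-5 K/W
  R_cellular glass = (1/1.94 − 1/2.50)/(4πk) = 0.1155/(4π·0.0623) = 0.1475 K/W
  R_aerogel blanket = (1/2.50 − 1/3.00)/(4πk) = 0.06667/(4π·0.0142) = 0.3736 K/W
ΣR = 0.5211 K/W
ΔT = Q·ΣR = 395 × 0.5211 = 205.8 K
Heat flows inward, so T_out = T_in + ΔT = -182 + 205.8 = 23.8 °C

T_out = 23.8 °C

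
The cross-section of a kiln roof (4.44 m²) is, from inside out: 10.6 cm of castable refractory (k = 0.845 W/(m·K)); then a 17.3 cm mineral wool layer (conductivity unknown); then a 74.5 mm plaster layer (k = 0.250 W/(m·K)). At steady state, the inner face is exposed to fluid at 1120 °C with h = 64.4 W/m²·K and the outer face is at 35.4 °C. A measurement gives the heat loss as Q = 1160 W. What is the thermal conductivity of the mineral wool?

k = 0.0466 W/m·K

ΣR = ΔT/Q = |1120 − 35.4|/1160 = 0.9350 K/W
Known resistances:
  R_conv,in = 1/(hA) = 1/(64.4·4.44) = 0.003497 K/W
  R_castable refractory = L/(kA) = 0.106/(0.845·4.44) = 0.02825 K/W
  R_plaster = L/(kA) = 0.0745/(0.250·4.44) = 0.06712 K/W
R_mineral wool = ΣR − ΣR_known = 0.9350 − 0.09887 = 0.8361 K/W
L/(kA) = 0.8361 ⇒ k = 0.173/(0.8361·4.44) = 0.0466 W/m·K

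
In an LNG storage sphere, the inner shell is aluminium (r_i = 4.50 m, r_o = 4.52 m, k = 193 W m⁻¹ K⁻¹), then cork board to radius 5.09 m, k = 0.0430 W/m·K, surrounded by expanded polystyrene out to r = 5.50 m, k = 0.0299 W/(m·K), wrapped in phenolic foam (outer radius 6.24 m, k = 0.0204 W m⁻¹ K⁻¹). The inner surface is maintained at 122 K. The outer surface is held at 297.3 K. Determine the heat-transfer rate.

Resistance network (inner→outer):
  R_aluminium = (1/4.50 − 1/4.52)/(4πk) = 9.833×10^-4/(4π·193) = 4.054×10^-7 K/W
  R_cork board = (1/4.52 − 1/5.09)/(4πk) = 0.02478/(4π·0.0430) = 0.04585 K/W
  R_expanded polystyrene = (1/5.09 − 1/5.50)/(4πk) = 0.01465/(4π·0.0299) = 0.03898 K/W
  R_phenolic foam = (1/5.50 − 1/6.24)/(4πk) = 0.02156/(4π·0.0204) = 0.08411 K/W
ΣR = 4.054×10^-7 + 0.04585 + 0.03898 + 0.08411 = 0.1689 K/W
Q = ΔT/ΣR = (122 K − 297.3 K)/0.1689 = -1040 W
(Negative Q ⇒ heat flows inward; heat gain = 1040 W.)

Q = 1040 W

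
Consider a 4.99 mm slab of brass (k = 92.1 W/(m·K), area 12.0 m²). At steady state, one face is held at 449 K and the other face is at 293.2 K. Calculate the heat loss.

Q = kA·ΔT/L = 92.1 × 12.0 × |449 K − 293.2 K| / 0.00499 = 3.45×10^7 W

Q = 3.45×10^7 W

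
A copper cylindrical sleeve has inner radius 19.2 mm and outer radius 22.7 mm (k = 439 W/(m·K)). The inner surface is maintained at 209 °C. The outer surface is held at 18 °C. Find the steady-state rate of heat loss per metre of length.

Q' = 2πk·ΔT/ln(r₂/r₁) = 2π × 439 × 191 / ln(0.0227/0.0192) = 3.15×10^6 W/m

Q' = 3150 kW/m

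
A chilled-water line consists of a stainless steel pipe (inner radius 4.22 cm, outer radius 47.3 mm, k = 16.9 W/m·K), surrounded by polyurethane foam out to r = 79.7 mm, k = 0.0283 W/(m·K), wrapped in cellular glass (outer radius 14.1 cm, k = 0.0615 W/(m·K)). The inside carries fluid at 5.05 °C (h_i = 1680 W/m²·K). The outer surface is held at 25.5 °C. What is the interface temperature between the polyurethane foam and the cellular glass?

Series thermal resistances, inner to outer:
  R'_conv,in = 1/(2πr h) = 1/(2π·0.0422·1680) = 0.002245 m·K/W
  R'_stainless steel = ln(0.0473/0.0422)/(2πk) = 0.1141/(2π·16.9) = 0.001074 m·K/W
  R'_polyurethane foam = ln(0.0797/0.0473)/(2πk) = 0.5218/(2π·0.0283) = 2.934 m·K/W
  R'_cellular glass = ln(0.141/0.0797)/(2πk) = 0.5705/(2π·0.0615) = 1.476 m·K/W
ΣR = 0.002245 + 0.001074 + 2.934 + 1.476 = 4.413 m·K/W
Q' = ΔT/ΣR = (5.05 °C − 25.5 °C)/4.413 = -4.634 W/m
From the inner boundary to the polyurethane foam/cellular glass interface, ΣR_partial = 2.937 m·K/W.
T_interface = T_in − Q'·ΣR_partial = 5.05 °C − (-4.634)(2.937) = 18.7 °C

T = 18.7 °C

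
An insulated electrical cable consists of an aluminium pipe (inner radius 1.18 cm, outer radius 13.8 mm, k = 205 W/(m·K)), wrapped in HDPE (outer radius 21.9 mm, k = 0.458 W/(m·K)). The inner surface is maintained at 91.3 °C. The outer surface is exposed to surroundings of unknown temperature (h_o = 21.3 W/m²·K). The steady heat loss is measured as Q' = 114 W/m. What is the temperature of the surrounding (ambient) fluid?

Series resistances:
  R'_aluminium = ln(0.0138/0.0118)/(2πk) = 0.1566/(2π·205) = 1.216×10^-4 m·K/W
  R'_HDPE = ln(0.0219/0.0138)/(2πk) = 0.4618/(2π·0.458) = 0.1605 m·K/W
  R'_conv,out = 1/(2πr h) = 1/(2π·0.0219·21.3) = 0.3412 m·K/W
ΣR = 0.5018 m·K/W
ΔT = Q'·ΣR = 114 × 0.5018 = 57.21 K
Heat flows outward, so T_out = T_in − ΔT = 91.3 − 57.21 = 34.1 °C

T_out = 34.1 °C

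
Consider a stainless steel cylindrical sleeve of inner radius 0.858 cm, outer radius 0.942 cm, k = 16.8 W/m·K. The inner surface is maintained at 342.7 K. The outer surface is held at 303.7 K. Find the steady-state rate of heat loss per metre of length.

Q' = 2πk·ΔT/ln(r₂/r₁) = 2π × 16.8 × 39 / ln(0.00942/0.00858) = 44100 W/m

Q' = 44100 W/m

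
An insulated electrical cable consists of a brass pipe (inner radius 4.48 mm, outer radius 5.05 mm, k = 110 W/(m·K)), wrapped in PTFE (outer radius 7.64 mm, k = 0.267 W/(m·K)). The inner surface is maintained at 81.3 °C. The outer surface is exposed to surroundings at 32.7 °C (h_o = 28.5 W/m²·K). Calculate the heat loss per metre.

Treat each layer as a resistance in series:
  R'_brass = ln(0.00505/0.00448)/(2πk) = 0.1198/(2π·110) = 1.733×10^-4 m·K/W
  R'_PTFE = ln(0.00764/0.00505)/(2πk) = 0.4140/(2π·0.267) = 0.2468 m·K/W
  R'_conv,out = 1/(2πr h) = 1/(2π·0.00764·28.5) = 0.7309 m·K/W
ΣR = 1.733×10^-4 + 0.2468 + 0.7309 = 0.9779 m·K/W
Q' = ΔT/ΣR = (81.3 °C − 32.7 °C)/0.9779 = 49.7 W/m

Q' = 49.7 W/m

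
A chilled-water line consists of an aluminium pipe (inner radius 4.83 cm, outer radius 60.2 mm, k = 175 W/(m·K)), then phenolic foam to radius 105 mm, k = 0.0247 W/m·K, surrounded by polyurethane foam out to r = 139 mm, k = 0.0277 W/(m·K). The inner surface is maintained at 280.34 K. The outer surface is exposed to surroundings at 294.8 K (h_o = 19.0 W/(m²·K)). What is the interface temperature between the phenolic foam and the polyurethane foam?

Series thermal resistances, inner to outer:
  R'_aluminium = ln(0.0602/0.0483)/(2πk) = 0.2202/(2π·175) = 2.003×10^-4 m·K/W
  R'_phenolic foam = ln(0.105/0.0602)/(2πk) = 0.5563/(2π·0.0247) = 3.584 m·K/W
  R'_polyurethane foam = ln(0.139/0.105)/(2πk) = 0.2805/(2π·0.0277) = 1.612 m·K/W
  R'_conv,out = 1/(2πr h) = 1/(2π·0.139·19.0) = 0.06026 m·K/W
ΣR = 2.003×10^-4 + 3.584 + 1.612 + 0.06026 = 5.256 m·K/W
Q' = ΔT/ΣR = (280.34 K − 294.8 K)/5.256 = -2.751 W/m
From the inner boundary to the phenolic foam/polyurethane foam interface, ΣR_partial = 3.584 m·K/W.
T_interface = T_in − Q'·ΣR_partial = 280.34 K − (-2.751)(3.584) = 290.2 K

T = 290.2 K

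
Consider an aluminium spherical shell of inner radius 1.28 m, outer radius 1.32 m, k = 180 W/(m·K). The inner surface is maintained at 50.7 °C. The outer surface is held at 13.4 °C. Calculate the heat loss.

Q = 4πk·ΔT/(1/r₁ − 1/r₂) = 4π × 180 × 37.3 / (1/1.28 − 1/1.32) = 3.56×10^6 W

Q = 3.56×10^6 W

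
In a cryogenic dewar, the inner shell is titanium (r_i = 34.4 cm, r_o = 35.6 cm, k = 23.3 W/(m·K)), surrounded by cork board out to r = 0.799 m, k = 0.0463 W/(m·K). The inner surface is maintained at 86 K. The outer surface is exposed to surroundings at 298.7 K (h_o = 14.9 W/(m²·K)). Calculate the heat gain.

Q = 79.2 W

Treat each layer as a resistance in series:
  R_titanium = (1/0.344 − 1/0.356)/(4πk) = 0.09799/(4π·23.3) = 3.347×10^-4 K/W
  R_cork board = (1/0.356 − 1/0.799)/(4πk) = 1.557/(4π·0.0463) = 2.677 K/W
  R_conv,out = 1/(4πr²h) = 1/(4π·0.799²·14.9) = 0.008366 K/W
ΣR = 3.347×10^-4 + 2.677 + 0.008366 = 2.686 K/W
Q = ΔT/ΣR = (86 K − 298.7 K)/2.686 = -79.2 W
(Negative Q ⇒ heat flows inward; heat gain = 79.2 W.)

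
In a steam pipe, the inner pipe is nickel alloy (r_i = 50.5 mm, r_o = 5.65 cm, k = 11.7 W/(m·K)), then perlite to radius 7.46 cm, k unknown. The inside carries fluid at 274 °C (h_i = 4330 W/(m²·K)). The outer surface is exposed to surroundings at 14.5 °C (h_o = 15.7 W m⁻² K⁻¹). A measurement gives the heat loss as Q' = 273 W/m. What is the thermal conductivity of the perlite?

k = 0.0544 W/m·K

ΣR = ΔT/Q' = |274 − 14.5|/273 = 0.9505 m·K/W
Known resistances:
  R'_conv,in = 1/(2πr h) = 1/(2π·0.0505·4330) = 7.278×10^-4 m·K/W
  R'_nickel alloy = ln(0.0565/0.0505)/(2πk) = 0.1123/(2π·11.7) = 0.001527 m·K/W
  R'_conv,out = 1/(2πr h) = 1/(2π·0.0746·15.7) = 0.1359 m·K/W
R_perlite = ΣR − ΣR_known = 0.9505 − 0.1382 = 0.8123 m·K/W
ln(r₂/r₁)/(2πk) = 0.8123 ⇒ k = 0.2779/(2π·0.8123) = 0.0544 W/m·K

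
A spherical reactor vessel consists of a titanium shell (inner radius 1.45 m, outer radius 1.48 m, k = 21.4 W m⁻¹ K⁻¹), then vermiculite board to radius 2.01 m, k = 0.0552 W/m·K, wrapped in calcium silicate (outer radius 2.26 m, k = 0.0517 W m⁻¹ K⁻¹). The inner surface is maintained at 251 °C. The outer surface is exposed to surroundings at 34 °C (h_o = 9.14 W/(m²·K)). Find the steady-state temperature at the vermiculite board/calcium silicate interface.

Treat each layer as a resistance in series:
  R_titanium = (1/1.45 − 1/1.48)/(4πk) = 0.01398/(4π·21.4) = 5.198×10^-5 K/W
  R_vermiculite board = (1/1.48 − 1/2.01)/(4πk) = 0.1782/(4π·0.0552) = 0.2568 K/W
  R_calcium silicate = (1/2.01 − 1/2.26)/(4πk) = 0.05503/(4π·0.0517) = 0.08471 K/W
  R_conv,out = 1/(4πr²h) = 1/(4π·2.26²·9.14) = 0.001705 K/W
ΣR = 5.198×10^-5 + 0.2568 + 0.08471 + 0.001705 = 0.3433 K/W
Q = ΔT/ΣR = (251 °C − 34 °C)/0.3433 = 632.1 W
From the inner boundary to the vermiculite board/calcium silicate interface, ΣR_partial = 0.2569 K/W.
T_interface = T_in − Q·ΣR_partial = 251 °C − (632.1)(0.2569) = 88.6 °C

T = 88.6 °C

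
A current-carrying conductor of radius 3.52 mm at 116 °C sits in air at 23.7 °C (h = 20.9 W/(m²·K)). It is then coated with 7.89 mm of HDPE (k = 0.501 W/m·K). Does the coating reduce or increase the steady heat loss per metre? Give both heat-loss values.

Critical radius for a cylinder: r_cr = k/h = 0.0240 m = 2.40 cm.
Outer radius after coating: r₂ = 0.00352 + 0.00789 = 0.01141 m.
Since r₁ < r_cr and r₂ ≤ r_cr, the coating moves toward the maximum at r_cr — heat loss rises.
Bare: R = 1/(2πr₁h) = 2.163 m·K/W; Q = 92.3/2.163 = 42.7 W/m.
Coated: R = R_cond + R_conv = 1.041 m·K/W; Q = 92.3/1.041 = 88.7 W/m.

increases: 42.7 → 88.7 W/m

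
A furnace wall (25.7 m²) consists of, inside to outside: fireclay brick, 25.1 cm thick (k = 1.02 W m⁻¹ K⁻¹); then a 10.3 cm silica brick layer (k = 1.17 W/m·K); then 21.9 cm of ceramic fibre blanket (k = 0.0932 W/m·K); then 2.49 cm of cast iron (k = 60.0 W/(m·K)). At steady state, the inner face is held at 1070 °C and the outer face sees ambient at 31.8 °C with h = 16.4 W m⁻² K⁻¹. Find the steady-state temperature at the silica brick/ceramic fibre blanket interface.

Treat each layer as a resistance in series:
  R_fireclay brick = L/(kA) = 0.251/(1.02·25.7) = 0.009575 K/W
  R_silica brick = L/(kA) = 0.103/(1.17·25.7) = 0.003425 K/W
  R_ceramic fibre blanket = L/(kA) = 0.219/(0.0932·25.7) = 0.09143 K/W
  R_cast iron = L/(kA) = 0.0249/(60.0·25.7) = 1.615×10^-5 K/W
  R_conv,out = 1/(hA) = 1/(16.4·25.7) = 0.002373 K/W
ΣR = 0.009575 + 0.003425 + 0.09143 + 1.615×10^-5 + 0.002373 = 0.1068 K/W
Q = ΔT/ΣR = (1070 °C − 31.8 °C)/0.1068 = 9721 W
From the inner boundary to the silica brick/ceramic fibre blanket interface, ΣR_partial = 0.01300 K/W.
T_interface = T_in − Q·ΣR_partial = 1070 °C − (9721)(0.01300) = 944 °C

T = 944 °C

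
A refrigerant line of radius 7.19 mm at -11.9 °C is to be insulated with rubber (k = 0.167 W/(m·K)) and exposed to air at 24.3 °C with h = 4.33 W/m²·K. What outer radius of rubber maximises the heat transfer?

r_cr = 3.86 cm

For a cylinder, r_cr = k_ins/h = 0.167/4.33 = 0.0386 m = 3.86 cm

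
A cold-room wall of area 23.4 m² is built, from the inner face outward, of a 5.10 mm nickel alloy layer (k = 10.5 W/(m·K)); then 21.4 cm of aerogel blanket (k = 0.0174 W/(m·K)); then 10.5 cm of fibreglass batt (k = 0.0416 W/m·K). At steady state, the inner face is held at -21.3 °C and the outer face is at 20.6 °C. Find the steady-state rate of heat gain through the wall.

Q = 66.1 W

Treat each layer as a resistance in series:
  R_nickel alloy = L/(kA) = 0.00510/(10.5·23.4) = 2.076×10^-5 K/W
  R_aerogel blanket = L/(kA) = 0.214/(0.0174·23.4) = 0.5256 K/W
  R_fibreglass batt = L/(kA) = 0.105/(0.0416·23.4) = 0.1079 K/W
ΣR = 2.076×10^-5 + 0.5256 + 0.1079 = 0.6335 K/W
Q = ΔT/ΣR = (-21.3 °C − 20.6 °C)/0.6335 = -66.1 W
(Negative Q ⇒ heat flows inward; heat gain = 66.1 W.)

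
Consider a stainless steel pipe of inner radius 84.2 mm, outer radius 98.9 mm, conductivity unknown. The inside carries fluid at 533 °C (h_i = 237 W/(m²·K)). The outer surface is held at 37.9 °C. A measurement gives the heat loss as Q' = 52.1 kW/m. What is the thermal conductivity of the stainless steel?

ΣR = ΔT/Q' = |533 − 37.9|/52100 = 0.009503 m·K/W
Known resistances:
  R'_conv,in = 1/(2πr h) = 1/(2π·0.0842·237) = 0.007976 m·K/W
R_stainless steel = ΣR − ΣR_known = 0.009503 − 0.007976 = 0.001527 m·K/W
ln(r₂/r₁)/(2πk) = 0.001527 ⇒ k = 0.1609/(2π·0.001527) = 16.8 W/m·K

k = 16.8 W/m·K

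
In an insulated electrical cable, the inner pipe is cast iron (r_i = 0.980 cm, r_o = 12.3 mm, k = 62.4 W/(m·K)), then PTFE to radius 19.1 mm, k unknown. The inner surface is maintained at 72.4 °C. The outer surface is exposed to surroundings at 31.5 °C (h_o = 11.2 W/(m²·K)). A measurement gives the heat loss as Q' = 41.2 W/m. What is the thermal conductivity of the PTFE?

k = 0.282 W/m·K

ΣR = ΔT/Q' = |72.4 − 31.5|/41.2 = 0.9927 m·K/W
Known resistances:
  R'_cast iron = ln(0.0123/0.00980)/(2πk) = 0.2272/(2π·62.4) = 5.795×10^-4 m·K/W
  R'_conv,out = 1/(2πr h) = 1/(2π·0.0191·11.2) = 0.7440 m·K/W
R_PTFE = ΣR − ΣR_known = 0.9927 − 0.7446 = 0.2481 m·K/W
ln(r₂/r₁)/(2πk) = 0.2481 ⇒ k = 0.4401/(2π·0.2481) = 0.282 W/m·K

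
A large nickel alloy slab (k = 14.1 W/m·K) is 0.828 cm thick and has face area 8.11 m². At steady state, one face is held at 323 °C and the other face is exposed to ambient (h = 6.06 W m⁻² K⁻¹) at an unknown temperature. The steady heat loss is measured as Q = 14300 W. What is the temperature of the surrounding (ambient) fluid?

Sum the resistances:
  R_nickel alloy = L/(kA) = 0.00828/(14.1·8.11) = 7.241×10^-5 K/W
  R_conv,out = 1/(hA) = 1/(6.06·8.11) = 0.02035 K/W
ΣR = 0.02042 K/W
ΔT = Q·ΣR = 14300 × 0.02042 = 292.0 K
Heat flows outward, so T_out = T_in − ΔT = 323 − 292.0 = 31.0 °C

T_out = 31.0 °C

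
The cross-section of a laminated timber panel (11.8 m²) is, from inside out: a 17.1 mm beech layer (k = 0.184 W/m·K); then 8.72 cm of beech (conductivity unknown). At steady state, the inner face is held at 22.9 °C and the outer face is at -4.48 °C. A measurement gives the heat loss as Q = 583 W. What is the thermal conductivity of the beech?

ΣR = ΔT/Q = |22.9 − -4.48|/583 = 0.04696 K/W
Known resistances:
  R_beech = L/(kA) = 0.0171/(0.184·11.8) = 0.007876 K/W
R_beech = ΣR − ΣR_known = 0.04696 − 0.007876 = 0.03908 K/W
L/(kA) = 0.03908 ⇒ k = 0.0872/(0.03908·11.8) = 0.189 W/m·K

k = 0.189 W/m·K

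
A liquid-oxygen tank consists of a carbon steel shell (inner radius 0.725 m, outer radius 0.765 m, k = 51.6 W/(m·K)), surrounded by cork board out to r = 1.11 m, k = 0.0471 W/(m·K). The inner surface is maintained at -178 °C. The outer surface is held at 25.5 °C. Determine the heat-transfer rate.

Q = 296 W

Treat each layer as a resistance in series:
  R_carbon steel = (1/0.725 − 1/0.765)/(4πk) = 0.07212/(4π·51.6) = 1.112×10^-4 K/W
  R_cork board = (1/0.765 − 1/1.11)/(4πk) = 0.4063/(4π·0.0471) = 0.6864 K/W
ΣR = 1.112×10^-4 + 0.6864 = 0.6865 K/W
Q = ΔT/ΣR = (-178 °C − 25.5 °C)/0.6865 = -296 W
(Negative Q ⇒ heat flows inward; heat gain = 296 W.)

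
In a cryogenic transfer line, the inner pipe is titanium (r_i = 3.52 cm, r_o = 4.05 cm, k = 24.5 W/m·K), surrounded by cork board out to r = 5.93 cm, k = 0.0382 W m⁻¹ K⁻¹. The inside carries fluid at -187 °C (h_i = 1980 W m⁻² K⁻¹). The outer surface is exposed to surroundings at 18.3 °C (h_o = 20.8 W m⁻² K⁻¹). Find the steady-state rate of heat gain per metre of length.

Q' = 119 W/m

Treat each layer as a resistance in series:
  R'_conv,in = 1/(2πr h) = 1/(2π·0.0352·1980) = 0.002284 m·K/W
  R'_titanium = ln(0.0405/0.0352)/(2πk) = 0.1403/(2π·24.5) = 9.111×10^-4 m·K/W
  R'_cork board = ln(0.0593/0.0405)/(2πk) = 0.3813/(2π·0.0382) = 1.589 m·K/W
  R'_conv,out = 1/(2πr h) = 1/(2π·0.0593·20.8) = 0.1290 m·K/W
ΣR = 0.002284 + 9.111×10^-4 + 1.589 + 0.1290 = 1.721 m·K/W
Q' = ΔT/ΣR = (-187 °C − 18.3 °C)/1.721 = -119 W/m
(Negative Q' ⇒ heat flows inward; heat gain = 119 W/m.)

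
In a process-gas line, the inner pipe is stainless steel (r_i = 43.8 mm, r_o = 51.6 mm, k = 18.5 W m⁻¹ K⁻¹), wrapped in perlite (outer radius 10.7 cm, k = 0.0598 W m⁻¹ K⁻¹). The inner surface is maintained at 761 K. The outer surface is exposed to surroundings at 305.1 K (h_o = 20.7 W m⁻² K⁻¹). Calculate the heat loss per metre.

Treat each layer as a resistance in series:
  R'_stainless steel = ln(0.0516/0.0438)/(2πk) = 0.1639/(2π·18.5) = 0.001410 m·K/W
  R'_perlite = ln(0.107/0.0516)/(2πk) = 0.7293/(2π·0.0598) = 1.941 m·K/W
  R'_conv,out = 1/(2πr h) = 1/(2π·0.107·20.7) = 0.07186 m·K/W
ΣR = 0.001410 + 1.941 + 0.07186 = 2.014 m·K/W
Q' = ΔT/ΣR = (761 K − 305.1 K)/2.014 = 226 W/m

Q' = 226 W/m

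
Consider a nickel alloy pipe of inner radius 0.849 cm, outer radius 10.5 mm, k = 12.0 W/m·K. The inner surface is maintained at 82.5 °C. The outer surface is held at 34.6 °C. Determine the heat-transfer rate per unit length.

Q' = 2πk·ΔT/ln(r₂/r₁) = 2π × 12.0 × 47.9 / ln(0.0105/0.00849) = 17000 W/m

Q' = 17.0 kW/m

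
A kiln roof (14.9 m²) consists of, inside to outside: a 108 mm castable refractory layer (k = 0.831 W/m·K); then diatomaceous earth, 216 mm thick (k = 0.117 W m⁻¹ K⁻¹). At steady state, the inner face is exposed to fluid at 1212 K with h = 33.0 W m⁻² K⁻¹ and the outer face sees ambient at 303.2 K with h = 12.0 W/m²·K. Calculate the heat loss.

Q = 6.48 kW

Treat each layer as a resistance in series:
  R_conv,in = 1/(hA) = 1/(33.0·14.9) = 0.002034 K/W
  R_castable refractory = L/(kA) = 0.108/(0.831·14.9) = 0.008722 K/W
  R_diatomaceous earth = L/(kA) = 0.216/(0.117·14.9) = 0.1239 K/W
  R_conv,out = 1/(hA) = 1/(12.0·14.9) = 0.005593 K/W
ΣR = 0.002034 + 0.008722 + 0.1239 + 0.005593 = 0.1402 K/W
Q = ΔT/ΣR = (1212 K − 303.2 K)/0.1402 = 6480 W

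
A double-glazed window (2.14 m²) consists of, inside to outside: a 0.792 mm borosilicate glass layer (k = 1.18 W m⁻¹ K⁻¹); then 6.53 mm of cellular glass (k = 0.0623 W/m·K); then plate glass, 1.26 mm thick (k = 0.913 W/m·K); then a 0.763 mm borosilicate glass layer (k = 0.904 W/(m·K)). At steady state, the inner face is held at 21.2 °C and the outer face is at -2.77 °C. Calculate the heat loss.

Q = 476 W

Series thermal resistances, inner to outer:
  R_borosilicate glass = L/(kA) = 7.92×10^-4/(1.18·2.14) = 3.136×10^-4 K/W
  R_cellular glass = L/(kA) = 0.00653/(0.0623·2.14) = 0.04898 K/W
  R_plate glass = L/(kA) = 0.00126/(0.913·2.14) = 6.449×10^-4 K/W
  R_borosilicate glass = L/(kA) = 7.63×10^-4/(0.904·2.14) = 3.944×10^-4 K/W
ΣR = 3.136×10^-4 + 0.04898 + 6.449×10^-4 + 3.944×10^-4 = 0.05033 K/W
Q = ΔT/ΣR = (21.2 °C − -2.77 °C)/0.05033 = 476 W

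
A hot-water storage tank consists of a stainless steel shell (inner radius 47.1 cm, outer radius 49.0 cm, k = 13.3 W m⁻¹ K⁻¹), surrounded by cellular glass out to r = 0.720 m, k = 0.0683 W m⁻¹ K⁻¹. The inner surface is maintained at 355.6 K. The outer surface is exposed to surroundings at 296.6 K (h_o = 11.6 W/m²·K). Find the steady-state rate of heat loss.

Q = 76.3 W

Resistance network (inner→outer):
  R_stainless steel = (1/0.471 − 1/0.490)/(4πk) = 0.08233/(4π·13.3) = 4.926×10^-4 K/W
  R_cellular glass = (1/0.490 − 1/0.720)/(4πk) = 0.6519/(4π·0.0683) = 0.7596 K/W
  R_conv,out = 1/(4πr²h) = 1/(4π·0.720²·11.6) = 0.01323 K/W
ΣR = 4.926×10^-4 + 0.7596 + 0.01323 = 0.7733 K/W
Q = ΔT/ΣR = (355.6 K − 296.6 K)/0.7733 = 76.3 W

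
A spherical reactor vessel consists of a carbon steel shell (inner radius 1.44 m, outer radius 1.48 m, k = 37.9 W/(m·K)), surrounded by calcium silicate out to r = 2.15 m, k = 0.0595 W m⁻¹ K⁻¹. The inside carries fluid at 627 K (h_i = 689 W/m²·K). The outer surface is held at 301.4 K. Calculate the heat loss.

Series thermal resistances, inner to outer:
  R_conv,in = 1/(4πr²h) = 1/(4π·1.44²·689) = 5.570×10^-5 K/W
  R_carbon steel = (1/1.44 − 1/1.48)/(4πk) = 0.01877/(4π·37.9) = 3.941×10^-5 K/W
  R_calcium silicate = (1/1.48 − 1/2.15)/(4πk) = 0.2106/(4π·0.0595) = 0.2816 K/W
ΣR = 5.570×10^-5 + 3.941×10^-5 + 0.2816 = 0.2817 K/W
Q = ΔT/ΣR = (627 K − 301.4 K)/0.2817 = 1160 W

Q = 1160 W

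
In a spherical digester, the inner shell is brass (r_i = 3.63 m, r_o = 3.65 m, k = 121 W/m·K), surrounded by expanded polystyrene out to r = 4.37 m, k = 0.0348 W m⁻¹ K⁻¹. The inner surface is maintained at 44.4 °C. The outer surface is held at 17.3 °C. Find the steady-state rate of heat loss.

Series thermal resistances, inner to outer:
  R_brass = (1/3.63 − 1/3.65)/(4πk) = 0.001509/(4π·121) = 9.927×10^-7 K/W
  R_expanded polystyrene = (1/3.65 − 1/4.37)/(4πk) = 0.04514/(4π·0.0348) = 0.1032 K/W
ΣR = 9.927×10^-7 + 0.1032 = 0.1032 K/W
Q = ΔT/ΣR = (44.4 °C − 17.3 °C)/0.1032 = 263 W

Q = 263 W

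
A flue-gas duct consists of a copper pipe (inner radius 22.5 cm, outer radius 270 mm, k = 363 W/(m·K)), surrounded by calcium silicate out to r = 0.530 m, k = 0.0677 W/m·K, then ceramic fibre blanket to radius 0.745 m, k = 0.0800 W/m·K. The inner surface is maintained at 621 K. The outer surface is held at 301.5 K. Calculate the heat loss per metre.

Resistance network (inner→outer):
  R'_copper = ln(0.270/0.225)/(2πk) = 0.1823/(2π·363) = 7.994×10^-5 m·K/W
  R'_calcium silicate = ln(0.530/0.270)/(2πk) = 0.6745/(2π·0.0677) = 1.586 m·K/W
  R'_ceramic fibre blanket = ln(0.745/0.530)/(2πk) = 0.3405/(2π·0.0800) = 0.6774 m·K/W
ΣR = 7.994×10^-5 + 1.586 + 0.6774 = 2.263 m·K/W
Q' = ΔT/ΣR = (621 K − 301.5 K)/2.263 = 141 W/m

Q' = 141 W/m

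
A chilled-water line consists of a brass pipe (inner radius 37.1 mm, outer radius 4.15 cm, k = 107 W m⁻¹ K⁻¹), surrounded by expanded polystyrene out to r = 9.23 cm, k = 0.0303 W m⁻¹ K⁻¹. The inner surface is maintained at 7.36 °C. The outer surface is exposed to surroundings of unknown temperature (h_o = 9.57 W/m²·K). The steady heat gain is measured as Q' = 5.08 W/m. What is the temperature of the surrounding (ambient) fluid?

Series resistances:
  R'_brass = ln(0.0415/0.0371)/(2πk) = 0.1121/(2π·107) = 1.667×10^-4 m·K/W
  R'_expanded polystyrene = ln(0.0923/0.0415)/(2πk) = 0.7994/(2π·0.0303) = 4.199 m·K/W
  R'_conv,out = 1/(2πr h) = 1/(2π·0.0923·9.57) = 0.1802 m·K/W
ΣR = 4.379 m·K/W
ΔT = Q'·ΣR = 5.08 × 4.379 = 22.25 K
Heat flows inward, so T_out = T_in + ΔT = 7.36 + 22.25 = 29.6 °C

T_out = 29.6 °C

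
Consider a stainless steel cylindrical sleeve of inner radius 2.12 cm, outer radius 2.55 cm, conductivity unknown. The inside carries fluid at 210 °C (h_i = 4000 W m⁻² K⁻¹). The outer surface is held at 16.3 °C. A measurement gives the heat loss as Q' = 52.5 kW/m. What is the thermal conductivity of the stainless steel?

ΣR = ΔT/Q' = |210 − 16.3|/52500 = 0.003690 m·K/W
Known resistances:
  R'_conv,in = 1/(2πr h) = 1/(2π·0.0212·4000) = 0.001877 m·K/W
R_stainless steel = ΣR − ΣR_known = 0.003690 − 0.001877 = 0.001813 m·K/W
ln(r₂/r₁)/(2πk) = 0.001813 ⇒ k = 0.1847/(2π·0.001813) = 16.2 W/m·K

k = 16.2 W/m·K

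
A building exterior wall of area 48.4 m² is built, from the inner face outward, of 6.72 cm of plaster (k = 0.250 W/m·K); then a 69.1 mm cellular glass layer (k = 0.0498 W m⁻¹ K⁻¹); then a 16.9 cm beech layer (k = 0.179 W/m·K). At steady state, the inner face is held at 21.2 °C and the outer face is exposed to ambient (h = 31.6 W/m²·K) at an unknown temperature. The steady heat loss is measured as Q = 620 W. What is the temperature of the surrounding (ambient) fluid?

T_out = -12.5 °C

Series resistances:
  R_plaster = L/(kA) = 0.0672/(0.250·48.4) = 0.005554 K/W
  R_cellular glass = L/(kA) = 0.0691/(0.0498·48.4) = 0.02867 K/W
  R_beech = L/(kA) = 0.169/(0.179·48.4) = 0.01951 K/W
  R_conv,out = 1/(hA) = 1/(31.6·48.4) = 6.538×10^-4 K/W
ΣR = 0.05438 K/W
ΔT = Q·ΣR = 620 × 0.05438 = 33.72 K
Heat flows outward, so T_out = T_in − ΔT = 21.2 − 33.72 = -12.5 °C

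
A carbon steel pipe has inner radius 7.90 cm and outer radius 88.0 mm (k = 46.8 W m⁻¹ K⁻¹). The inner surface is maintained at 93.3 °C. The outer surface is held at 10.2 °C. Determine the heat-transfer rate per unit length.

Q' = 226 kW/m

Q' = 2πk·ΔT/ln(r₂/r₁) = 2π × 46.8 × 83.1 / ln(0.0880/0.0790) = 2.26×10^5 W/m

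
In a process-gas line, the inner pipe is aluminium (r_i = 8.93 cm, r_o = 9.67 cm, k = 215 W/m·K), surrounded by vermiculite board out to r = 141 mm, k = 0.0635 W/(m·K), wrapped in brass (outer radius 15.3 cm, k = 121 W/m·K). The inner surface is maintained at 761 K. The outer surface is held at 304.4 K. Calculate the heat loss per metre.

Resistance network (inner→outer):
  R'_aluminium = ln(0.0967/0.0893)/(2πk) = 0.07961/(2π·215) = 5.893×10^-5 m·K/W
  R'_vermiculite board = ln(0.141/0.0967)/(2πk) = 0.3771/(2π·0.0635) = 0.9453 m·K/W
  R'_brass = ln(0.153/0.141)/(2πk) = 0.08168/(2π·121) = 1.074×10^-4 m·K/W
ΣR = 5.893×10^-5 + 0.9453 + 1.074×10^-4 = 0.9455 m·K/W
Q' = ΔT/ΣR = (761 K − 304.4 K)/0.9455 = 483 W/m

Q' = 483 W/m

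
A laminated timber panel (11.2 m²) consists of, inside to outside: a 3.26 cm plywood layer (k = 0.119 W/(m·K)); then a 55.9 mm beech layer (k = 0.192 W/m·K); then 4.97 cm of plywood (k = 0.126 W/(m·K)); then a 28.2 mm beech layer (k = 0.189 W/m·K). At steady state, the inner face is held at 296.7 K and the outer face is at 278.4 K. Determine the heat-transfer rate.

Q = 185 W

Treat each layer as a resistance in series:
  R_plywood = L/(kA) = 0.0326/(0.119·11.2) = 0.02446 K/W
  R_beech = L/(kA) = 0.0559/(0.192·11.2) = 0.02600 K/W
  R_plywood = L/(kA) = 0.0497/(0.126·11.2) = 0.03522 K/W
  R_beech = L/(kA) = 0.0282/(0.189·11.2) = 0.01332 K/W
ΣR = 0.02446 + 0.02600 + 0.03522 + 0.01332 = 0.09900 K/W
Q = ΔT/ΣR = (296.7 K − 278.4 K)/0.09900 = 185 W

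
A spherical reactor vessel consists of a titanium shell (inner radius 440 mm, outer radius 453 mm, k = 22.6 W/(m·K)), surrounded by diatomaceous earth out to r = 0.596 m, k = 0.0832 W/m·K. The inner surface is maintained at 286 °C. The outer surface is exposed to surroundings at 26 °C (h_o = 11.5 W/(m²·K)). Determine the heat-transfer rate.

Q = 494 W

Series thermal resistances, inner to outer:
  R_titanium = (1/0.440 − 1/0.453)/(4πk) = 0.06522/(4π·22.6) = 2.297×10^-4 K/W
  R_diatomaceous earth = (1/0.453 − 1/0.596)/(4πk) = 0.5297/(4π·0.0832) = 0.5066 K/W
  R_conv,out = 1/(4πr²h) = 1/(4π·0.596²·11.5) = 0.01948 K/W
ΣR = 2.297×10^-4 + 0.5066 + 0.01948 = 0.5263 K/W
Q = ΔT/ΣR = (286 °C − 26 °C)/0.5263 = 494 W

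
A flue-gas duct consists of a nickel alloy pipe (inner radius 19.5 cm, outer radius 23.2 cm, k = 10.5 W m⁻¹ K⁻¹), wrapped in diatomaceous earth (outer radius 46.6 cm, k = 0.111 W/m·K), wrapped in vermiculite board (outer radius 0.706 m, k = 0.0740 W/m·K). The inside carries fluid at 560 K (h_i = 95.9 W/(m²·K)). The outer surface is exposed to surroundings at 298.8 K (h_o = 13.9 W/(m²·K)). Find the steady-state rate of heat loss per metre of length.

Resistance network (inner→outer):
  R'_conv,in = 1/(2πr h) = 1/(2π·0.195·95.9) = 0.008511 m·K/W
  R'_nickel alloy = ln(0.232/0.195)/(2πk) = 0.1737/(2π·10.5) = 0.002633 m·K/W
  R'_diatomaceous earth = ln(0.466/0.232)/(2πk) = 0.6974/(2π·0.111) = 1.000 m·K/W
  R'_vermiculite board = ln(0.706/0.466)/(2πk) = 0.4154/(2π·0.0740) = 0.8935 m·K/W
  R'_conv,out = 1/(2πr h) = 1/(2π·0.706·13.9) = 0.01622 m·K/W
ΣR = 0.008511 + 0.002633 + 1.000 + 0.8935 + 0.01622 = 1.921 m·K/W
Q' = ΔT/ΣR = (560 K − 298.8 K)/1.921 = 136 W/m

Q' = 136 W/m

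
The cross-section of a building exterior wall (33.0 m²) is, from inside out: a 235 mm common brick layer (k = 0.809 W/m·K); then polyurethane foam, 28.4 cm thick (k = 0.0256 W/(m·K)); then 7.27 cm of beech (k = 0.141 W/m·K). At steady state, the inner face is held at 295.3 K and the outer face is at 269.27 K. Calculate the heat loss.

Treat each layer as a resistance in series:
  R_common brick = L/(kA) = 0.235/(0.809·33.0) = 0.008802 K/W
  R_polyurethane foam = L/(kA) = 0.284/(0.0256·33.0) = 0.3362 K/W
  R_beech = L/(kA) = 0.0727/(0.141·33.0) = 0.01562 K/W
ΣR = 0.008802 + 0.3362 + 0.01562 = 0.3606 K/W
Q = ΔT/ΣR = (295.3 K − 269.27 K)/0.3606 = 72.2 W

Q = 72.2 W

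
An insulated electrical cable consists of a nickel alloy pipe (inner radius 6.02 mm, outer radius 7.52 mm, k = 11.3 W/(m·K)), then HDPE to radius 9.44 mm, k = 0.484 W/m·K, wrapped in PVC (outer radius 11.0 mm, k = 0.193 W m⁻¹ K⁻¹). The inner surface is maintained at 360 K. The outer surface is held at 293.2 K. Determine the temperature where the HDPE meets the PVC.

Series thermal resistances, inner to outer:
  R'_nickel alloy = ln(0.00752/0.00602)/(2πk) = 0.2225/(2π·11.3) = 0.003134 m·K/W
  R'_HDPE = ln(0.00944/0.00752)/(2πk) = 0.2274/(2π·0.484) = 0.07477 m·K/W
  R'_PVC = ln(0.0110/0.00944)/(2πk) = 0.1529/(2π·0.193) = 0.1261 m·K/W
ΣR = 0.003134 + 0.07477 + 0.1261 = 0.2040 m·K/W
Q' = ΔT/ΣR = (360 K − 293.2 K)/0.2040 = 327.5 W/m
From the inner boundary to the HDPE/PVC interface, ΣR_partial = 0.07790 m·K/W.
T_interface = T_in − Q'·ΣR_partial = 360 K − (327.5)(0.07790) = 334.5 K

T = 334.5 K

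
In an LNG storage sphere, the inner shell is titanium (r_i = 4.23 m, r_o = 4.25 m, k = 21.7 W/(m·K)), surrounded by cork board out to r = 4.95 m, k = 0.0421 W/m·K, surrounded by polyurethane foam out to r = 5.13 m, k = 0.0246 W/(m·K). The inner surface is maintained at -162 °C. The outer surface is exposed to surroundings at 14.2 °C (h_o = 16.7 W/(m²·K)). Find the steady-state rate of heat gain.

Series thermal resistances, inner to outer:
  R_titanium = (1/4.23 − 1/4.25)/(4πk) = 0.001113/(4π·21.7) = 4.080×10^-6 K/W
  R_cork board = (1/4.25 − 1/4.95)/(4πk) = 0.03327/(4π·0.0421) = 0.06289 K/W
  R_polyurethane foam = (1/4.95 − 1/5.13)/(4πk) = 0.007088/(4π·0.0246) = 0.02293 K/W
  R_conv,out = 1/(4πr²h) = 1/(4π·5.13²·16.7) = 1.811×10^-4 K/W
ΣR = 4.080×10^-6 + 0.06289 + 0.02293 + 1.811×10^-4 = 0.08601 K/W
Q = ΔT/ΣR = (-162 °C − 14.2 °C)/0.08601 = -2050 W
(Negative Q ⇒ heat flows inward; heat gain = 2050 W.)

Q = 2.05 kW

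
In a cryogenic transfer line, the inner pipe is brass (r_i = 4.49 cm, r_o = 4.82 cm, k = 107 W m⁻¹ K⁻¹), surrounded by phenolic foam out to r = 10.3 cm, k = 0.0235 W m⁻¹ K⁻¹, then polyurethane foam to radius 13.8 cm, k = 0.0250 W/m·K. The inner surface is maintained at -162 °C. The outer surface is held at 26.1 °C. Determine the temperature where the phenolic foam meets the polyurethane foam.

T = -23.9 °C

Treat each layer as a resistance in series:
  R'_brass = ln(0.0482/0.0449)/(2πk) = 0.07092/(2π·107) = 1.055×10^-4 m·K/W
  R'_phenolic foam = ln(0.103/0.0482)/(2πk) = 0.7594/(2π·0.0235) = 5.143 m·K/W
  R'_polyurethane foam = ln(0.138/0.103)/(2πk) = 0.2925/(2π·0.0250) = 1.862 m·K/W
ΣR = 1.055×10^-4 + 5.143 + 1.862 = 7.005 m·K/W
Q' = ΔT/ΣR = (-162 °C − 26.1 °C)/7.005 = -26.85 W/m
From the inner boundary to the phenolic foam/polyurethane foam interface, ΣR_partial = 5.143 m·K/W.
T_interface = T_in − Q'·ΣR_partial = -162 °C − (-26.85)(5.143) = -23.9 °C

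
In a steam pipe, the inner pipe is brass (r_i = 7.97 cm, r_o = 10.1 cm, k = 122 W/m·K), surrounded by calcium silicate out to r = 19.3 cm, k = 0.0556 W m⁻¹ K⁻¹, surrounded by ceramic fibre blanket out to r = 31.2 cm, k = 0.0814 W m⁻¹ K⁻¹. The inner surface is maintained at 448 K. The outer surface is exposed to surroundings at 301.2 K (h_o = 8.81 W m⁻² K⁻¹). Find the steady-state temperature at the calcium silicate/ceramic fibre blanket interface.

T = 352.5 K

Resistance network (inner→outer):
  R'_brass = ln(0.101/0.0797)/(2πk) = 0.2369/(2π·122) = 3.090×10^-4 m·K/W
  R'_calcium silicate = ln(0.193/0.101)/(2πk) = 0.6476/(2π·0.0556) = 1.854 m·K/W
  R'_ceramic fibre blanket = ln(0.312/0.193)/(2πk) = 0.4803/(2π·0.0814) = 0.9391 m·K/W
  R'_conv,out = 1/(2πr h) = 1/(2π·0.312·8.81) = 0.05790 m·K/W
ΣR = 3.090×10^-4 + 1.854 + 0.9391 + 0.05790 = 2.851 m·K/W
Q' = ΔT/ΣR = (448 K − 301.2 K)/2.851 = 51.49 W/m
From the inner boundary to the calcium silicate/ceramic fibre blanket interface, ΣR_partial = 1.854 m·K/W.
T_interface = T_in − Q'·ΣR_partial = 448 K − (51.49)(1.854) = 352.5 K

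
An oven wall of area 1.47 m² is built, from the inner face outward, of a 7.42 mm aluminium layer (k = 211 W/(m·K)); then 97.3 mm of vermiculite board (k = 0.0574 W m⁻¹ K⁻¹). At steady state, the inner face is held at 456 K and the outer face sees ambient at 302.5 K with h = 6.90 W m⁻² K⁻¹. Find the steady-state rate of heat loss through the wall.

Q = 123 W

Treat each layer as a resistance in series:
  R_aluminium = L/(kA) = 0.00742/(211·1.47) = 2.392×10^-5 K/W
  R_vermiculite board = L/(kA) = 0.0973/(0.0574·1.47) = 1.153 K/W
  R_conv,out = 1/(hA) = 1/(6.90·1.47) = 0.09859 K/W
ΣR = 2.392×10^-5 + 1.153 + 0.09859 = 1.252 K/W
Q = ΔT/ΣR = (456 K − 302.5 K)/1.252 = 123 W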